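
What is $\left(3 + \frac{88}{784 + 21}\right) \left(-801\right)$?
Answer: $- \frac{2004903}{805} \approx -2490.6$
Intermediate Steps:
$\left(3 + \frac{88}{784 + 21}\right) \left(-801\right) = \left(3 + \frac{88}{805}\right) \left(-801\right) = \frac{2503}{805} \left(-801\right) = - \frac{2004903}{805}$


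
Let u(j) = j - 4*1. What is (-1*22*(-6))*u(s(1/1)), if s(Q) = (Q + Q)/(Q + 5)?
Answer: -484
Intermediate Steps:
s(Q) = 2*Q/(5 + Q) (s(Q) = (2*Q)/(5 + Q) = 2*Q/(5 + Q))
u(j) = -4 + j (u(j) = j - 4 = -4 + j)
(-1*22*(-6))*u(s(1/1)) = (-1*22*(-6))*(-4 + 2/(1*(5 + 1/1))) = (-22*(-6))*(-4 + 2*1/(5 + 1)) = 132*(-4 + 2*1/6) = 132*(-4 + 2*1*(1/6)) = 132*(-4 + 1/3) = 132*(-11/3) = -484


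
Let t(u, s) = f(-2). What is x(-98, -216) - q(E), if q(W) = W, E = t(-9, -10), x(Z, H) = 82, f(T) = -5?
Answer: 87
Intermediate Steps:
t(u, s) = -5
E = -5
x(-98, -216) - q(E) = 82 - 1*(-5) = 82 + 5 = 87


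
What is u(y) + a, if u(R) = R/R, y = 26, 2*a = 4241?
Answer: 4243/2 ≈ 2121.5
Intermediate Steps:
a = 4241/2 (a = (½)*4241 = 4241/2 ≈ 2120.5)
u(R) = 1
u(y) + a = 1 + 4241/2 = 4243/2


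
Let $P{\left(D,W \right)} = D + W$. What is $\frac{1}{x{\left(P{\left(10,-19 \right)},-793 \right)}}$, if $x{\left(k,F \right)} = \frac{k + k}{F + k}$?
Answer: $\frac{401}{9} \approx 44.556$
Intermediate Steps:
$x{\left(k,F \right)} = \frac{2 k}{F + k}$
$\frac{1}{x{\left(P{\left(10,-19 \right)},-793 \right)}} = \frac{1}{2 \left(10 - 19\right) \frac{1}{-793 + \left(10 - 19\right)}} = \frac{1}{2 \left(-9\right) \frac{1}{-793 - 9}} = \frac{1}{2 \left(-9\right) \frac{1}{-802}} = \frac{1}{2 \left(-9\right) \left(- \frac{1}{802}\right)} = \frac{1}{\frac{9}{401}} = \frac{401}{9}$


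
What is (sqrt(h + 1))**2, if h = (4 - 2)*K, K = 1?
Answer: 3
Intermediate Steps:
h = 2 (h = (4 - 2)*1 = 2*1 = 2)
(sqrt(h + 1))**2 = (sqrt(2 + 1))**2 = (sqrt(3))**2 = 3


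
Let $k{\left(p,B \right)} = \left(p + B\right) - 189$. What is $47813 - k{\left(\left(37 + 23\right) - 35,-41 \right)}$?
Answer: $48018$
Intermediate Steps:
$k{\left(p,B \right)} = -189 + B + p$ ($k{\left(p,B \right)} = \left(B + p\right) - 189 = -189 + B + p$)
$47813 - k{\left(\left(37 + 23\right) - 35,-41 \right)} = 47813 - \left(-189 - 41 + \left(\left(37 + 23\right) - 35\right)\right) = 47813 - \left(-189 - 41 + \left(60 - 35\right)\right) = 47813 - \left(-189 - 41 + 25\right) = 47813 - -205 = 47813 + 205 = 48018$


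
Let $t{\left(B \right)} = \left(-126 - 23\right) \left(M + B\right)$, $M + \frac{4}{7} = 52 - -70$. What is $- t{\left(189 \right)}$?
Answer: $\frac{323777}{7} \approx 46254.0$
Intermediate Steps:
$M = \frac{850}{7}$ ($M = - \frac{4}{7} + \left(52 - -70\right) = - \frac{4}{7} + \left(52 + 70\right) = - \frac{4}{7} + 122 = \frac{850}{7} \approx 121.43$)
$t{\left(B \right)} = - \frac{126650}{7} - 149 B$ ($t{\left(B \right)} = \left(-126 - 23\right) \left(\frac{850}{7} + B\right) = - 149 \left(\frac{850}{7} + B\right) = - \frac{126650}{7} - 149 B$)
$- t{\left(189 \right)} = - (- \frac{126650}{7} - 28161) = \left(-1\right) \left(- \frac{323777}{7}\right) = \frac{323777}{7}$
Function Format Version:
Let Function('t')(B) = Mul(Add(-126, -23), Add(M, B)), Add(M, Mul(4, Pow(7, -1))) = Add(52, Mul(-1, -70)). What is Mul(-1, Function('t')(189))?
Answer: Rational(323777, 7) ≈ 46254.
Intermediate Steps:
M = Rational(850, 7) (M = Add(Rational(-4, 7), Add(52, Mul(-1, -70))) = Add(Rational(-4, 7), Add(52, 70)) = Add(Rational(-4, 7), 122) = Rational(850, 7) ≈ 121.43)
Function('t')(B) = Add(Rational(-126650, 7), Mul(-149, B)) (Function('t')(B) = Mul(Add(-126, -23), Add(Rational(850, 7), B)) = Mul(-149, Add(Rational(850, 7), B)) = Add(Rational(-126650, 7), Mul(-149, B)))
Mul(-1, Function('t')(189)) = Mul(-1, Add(Rational(-126650, 7), Mul(-149, 189))) = Mul(-1, Add(Rational(-126650, 7), -28161)) = Mul(-1, Rational(-323777, 7)) = Rational(323777, 7)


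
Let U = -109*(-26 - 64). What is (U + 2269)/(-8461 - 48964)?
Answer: -12079/57425 ≈ -0.21034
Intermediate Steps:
U = 9810 (U = -109*(-90) = 9810)
(U + 2269)/(-8461 - 48964) = (9810 + 2269)/(-8461 - 48964) = 12079/(-57425) = 12079*(-1/57425) = -12079/57425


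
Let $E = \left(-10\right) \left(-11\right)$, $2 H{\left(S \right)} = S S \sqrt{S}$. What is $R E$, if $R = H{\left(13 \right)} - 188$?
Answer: $-20680 + 9295 \sqrt{13} \approx 12834.0$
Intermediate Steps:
$H{\left(S \right)} = \frac{S^{\frac{5}{2}}}{2}$ ($H{\left(S \right)} = \frac{S S \sqrt{S}}{2} = \frac{S^{2} \sqrt{S}}{2} = \frac{S^{\frac{5}{2}}}{2}$)
$E = 110$
$R = -188 + \frac{169 \sqrt{13}}{2}$ ($R = \frac{13^{\frac{5}{2}}}{2} - 188 = \frac{169 \sqrt{13}}{2} - 188 = -188 + \frac{169 \sqrt{13}}{2} \approx 116.67$)
$R E = \left(-188 + \frac{169 \sqrt{13}}{2}\right) 110 = -20680 + 9295 \sqrt{13}$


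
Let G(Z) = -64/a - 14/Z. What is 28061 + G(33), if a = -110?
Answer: 4630091/165 ≈ 28061.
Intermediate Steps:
G(Z) = 32/55 - 14/Z (G(Z) = -64/(-110) - 14/Z = -64*(-1/110) - 14/Z = 32/55 - 14/Z)
28061 + G(33) = 28061 + (32/55 - 14/33) = 28061 + 26/165 = 4630091/165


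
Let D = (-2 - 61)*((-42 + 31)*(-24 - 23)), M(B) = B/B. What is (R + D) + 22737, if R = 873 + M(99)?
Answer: -8960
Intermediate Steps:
M(B) = 1
R = 874 (R = 873 + 1 = 874)
D = -32571 (D = -(-693)*(-47) = -63*517 = -32571)
(R + D) + 22737 = (874 - 32571) + 22737 = -31697 + 22737 = -8960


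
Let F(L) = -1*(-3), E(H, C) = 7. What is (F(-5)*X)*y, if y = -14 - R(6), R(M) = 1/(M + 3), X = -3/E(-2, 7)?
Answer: 127/7 ≈ 18.143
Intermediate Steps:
F(L) = 3
X = -3/7 ≈ -0.42857
R(M) = 1/(3 + M)
y = -127/9 (y = -14 - 1/(3 + 6) = -14 - 1/9 = -127/9 ≈ -14.111)
(F(-5)*X)*y = (3*(-3/7))*(-127/9) = -9/7*(-127/9) = 127/7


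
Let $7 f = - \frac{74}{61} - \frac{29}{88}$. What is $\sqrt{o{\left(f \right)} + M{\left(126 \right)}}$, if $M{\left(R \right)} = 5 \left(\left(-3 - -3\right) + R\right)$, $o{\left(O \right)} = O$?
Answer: $\frac{7 \sqrt{92588606}}{2684} \approx 25.095$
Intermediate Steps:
$f = - \frac{1183}{5368}$ ($f = \frac{- \frac{74}{61} - \frac{29}{88}}{7} = \frac{1}{7} \left(- \frac{8281}{5368}\right) = - \frac{1183}{5368} \approx -0.22038$)
$M{\left(R \right)} = 5 R$ ($M{\left(R \right)} = 5 \left(\left(-3 + 3\right) + R\right) = 5 \left(0 + R\right) = 5 R$)
$\sqrt{o{\left(f \right)} + M{\left(126 \right)}} = \sqrt{- \frac{1183}{5368} + 5 \cdot 126} = \sqrt{- \frac{1183}{5368} + 630} = \sqrt{\frac{3380657}{5368}} = \frac{7 \sqrt{92588606}}{2684}$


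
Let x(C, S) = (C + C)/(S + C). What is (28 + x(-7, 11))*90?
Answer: 2205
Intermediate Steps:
x(C, S) = 2*C/(C + S) (x(C, S) = (2*C)/(C + S) = 2*C/(C + S))
(28 + x(-7, 11))*90 = (28 + 2*(-7)/(-7 + 11))*90 = (28 + 2*(-7)/4)*90 = (28 + 2*(-7)*(¼))*90 = (28 - 7/2)*90 = (49/2)*90 = 2205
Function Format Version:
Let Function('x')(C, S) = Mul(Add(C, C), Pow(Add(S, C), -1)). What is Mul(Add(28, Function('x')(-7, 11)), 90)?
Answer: 2205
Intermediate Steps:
Function('x')(C, S) = Mul(2, C, Pow(Add(C, S), -1)) (Function('x')(C, S) = Mul(Mul(2, C), Pow(Add(C, S), -1)) = Mul(2, C, Pow(Add(C, S), -1)))
Mul(Add(28, Function('x')(-7, 11)), 90) = Mul(Add(28, Mul(2, -7, Pow(Add(-7, 11), -1))), 90) = Mul(Add(28, Mul(2, -7, Pow(4, -1))), 90) = Mul(Add(28, Mul(2, -7, Rational(1, 4))), 90) = Mul(Add(28, Rational(-7, 2)), 90) = Mul(Rational(49, 2), 90) = 2205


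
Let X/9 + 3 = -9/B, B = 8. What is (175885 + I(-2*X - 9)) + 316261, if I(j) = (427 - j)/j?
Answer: 128451553/261 ≈ 4.9215e+5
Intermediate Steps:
X = -297/8 (X = -27 + 9*(-9/8) = -27 - 81/8 = -297/8 ≈ -37.125)
I(j) = (427 - j)/j
(175885 + I(-2*X - 9)) + 316261 = (175885 + (427 - (-2*(-297/8) - 9))/(-2*(-297/8) - 9)) + 316261 = (175885 + (427 - (297/4 - 9))/(297/4 - 9)) + 316261 = (175885 + (427 - 1*261/4)/(261/4)) + 316261 = (175885 + 4*(427 - 261/4)/261) + 316261 = (175885 + (4/261)*(1447/4)) + 316261 = (175885 + 1447/261) + 316261 = 45907432/261 + 316261 = 128451553/261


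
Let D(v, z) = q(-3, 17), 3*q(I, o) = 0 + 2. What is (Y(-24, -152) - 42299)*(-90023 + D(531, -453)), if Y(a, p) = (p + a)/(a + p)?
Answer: 11423293966/3 ≈ 3.8078e+9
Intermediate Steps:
q(I, o) = ⅔ (q(I, o) = (0 + 2)/3 = (⅓)*2 = ⅔)
D(v, z) = ⅔
Y(a, p) = 1 (Y(a, p) = (a + p)/(a + p) = 1)
(Y(-24, -152) - 42299)*(-90023 + D(531, -453)) = (1 - 42299)*(-90023 + ⅔) = -42298*(-270067/3) = 11423293966/3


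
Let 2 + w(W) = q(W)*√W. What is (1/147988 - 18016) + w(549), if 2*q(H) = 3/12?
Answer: -2666447783/147988 + 3*√61/8 ≈ -18015.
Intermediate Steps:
q(H) = ⅛ (q(H) = (3/12)/2 = (3*(1/12))/2 = (½)*(¼) = ⅛)
w(W) = -2 + √W/8
(1/147988 - 18016) + w(549) = (1/147988 - 18016) + (-2 + √549/8) = (1/147988 - 18016) + (-2 + (3*√61)/8) = -2666151807/147988 + (-2 + 3*√61/8) = -2666447783/147988 + 3*√61/8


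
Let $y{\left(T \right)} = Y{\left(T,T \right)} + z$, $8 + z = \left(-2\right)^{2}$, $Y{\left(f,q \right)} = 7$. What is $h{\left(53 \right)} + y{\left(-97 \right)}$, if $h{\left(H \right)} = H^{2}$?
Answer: $2812$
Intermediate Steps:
$z = -4$ ($z = -8 + \left(-2\right)^{2} = -8 + 4 = -4$)
$y{\left(T \right)} = 3$ ($y{\left(T \right)} = 7 - 4 = 3$)
$h{\left(53 \right)} + y{\left(-97 \right)} = 53^{2} + 3 = 2809 + 3 = 2812$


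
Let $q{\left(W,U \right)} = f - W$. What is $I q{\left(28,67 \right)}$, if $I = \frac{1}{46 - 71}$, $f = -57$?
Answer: $\frac{17}{5} \approx 3.4$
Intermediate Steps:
$q{\left(W,U \right)} = -57 - W$
$I = - \frac{1}{25}$ ($I = \frac{1}{-25} = - \frac{1}{25} \approx -0.04$)
$I q{\left(28,67 \right)} = - \frac{-57 - 28}{25} = \left(- \frac{1}{25}\right) \left(-85\right) = \frac{17}{5}$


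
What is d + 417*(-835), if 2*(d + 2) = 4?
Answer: -348195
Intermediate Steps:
d = 0 (d = -2 + (½)*4 = -2 + 2 = 0)
d + 417*(-835) = 0 + 417*(-835) = 0 - 348195 = -348195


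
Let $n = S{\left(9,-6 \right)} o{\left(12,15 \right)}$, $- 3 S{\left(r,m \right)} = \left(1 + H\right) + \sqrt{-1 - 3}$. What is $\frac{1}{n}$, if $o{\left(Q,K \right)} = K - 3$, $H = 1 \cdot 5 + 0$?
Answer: $- \frac{3}{80} + \frac{i}{80} \approx -0.0375 + 0.0125 i$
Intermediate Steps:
$H = 5$ ($H = 5 + 0 = 5$)
$S{\left(r,m \right)} = -2 - \frac{2 i}{3}$ ($S{\left(r,m \right)} = - \frac{\left(1 + 5\right) + \sqrt{-1 - 3}}{3} = - \frac{6 + \sqrt{-4}}{3} = - \frac{6 + 2 i}{3} = -2 - \frac{2 i}{3}$)
$o{\left(Q,K \right)} = -3 + K$
$n = -24 - 8 i$ ($n = \left(-2 - \frac{2 i}{3}\right) \left(-3 + 15\right) = \left(-2 - \frac{2 i}{3}\right) 12 = -24 - 8 i \approx -24.0 - 8.0 i$)
$\frac{1}{n} = \frac{1}{-24 - 8 i} = \frac{-24 + 8 i}{640}$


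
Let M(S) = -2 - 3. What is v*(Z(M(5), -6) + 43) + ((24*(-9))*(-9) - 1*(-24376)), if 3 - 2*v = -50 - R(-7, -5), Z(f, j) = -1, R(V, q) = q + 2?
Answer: 27370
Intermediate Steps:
R(V, q) = 2 + q
M(S) = -5
v = 25 (v = 3/2 - (-50 - (2 - 5))/2 = 3/2 - (-50 - 1*(-3))/2 = 3/2 - (-50 + 3)/2 = 3/2 - ½*(-47) = 3/2 + 47/2 = 25)
v*(Z(M(5), -6) + 43) + ((24*(-9))*(-9) - 1*(-24376)) = 25*(-1 + 43) + ((24*(-9))*(-9) - 1*(-24376)) = 25*42 + (-216*(-9) + 24376) = 1050 + (1944 + 24376) = 1050 + 26320 = 27370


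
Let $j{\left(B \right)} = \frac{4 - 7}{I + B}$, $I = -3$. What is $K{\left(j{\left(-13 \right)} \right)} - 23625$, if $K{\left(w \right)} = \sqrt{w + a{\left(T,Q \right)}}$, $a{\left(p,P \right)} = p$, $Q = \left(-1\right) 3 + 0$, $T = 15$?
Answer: $-23625 + \frac{9 \sqrt{3}}{4} \approx -23621.0$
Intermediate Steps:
$Q = -3$ ($Q = -3 + 0 = -3$)
$j{\left(B \right)} = - \frac{3}{-3 + B}$ ($j{\left(B \right)} = \frac{4 - 7}{-3 + B} = - \frac{3}{-3 + B}$)
$K{\left(w \right)} = \sqrt{15 + w}$ ($K{\left(w \right)} = \sqrt{w + 15} = \sqrt{15 + w}$)
$K{\left(j{\left(-13 \right)} \right)} - 23625 = \sqrt{15 - \frac{3}{-3 - 13}} - 23625 = \sqrt{15 - \frac{3}{-16}} - 23625 = \sqrt{15 - - \frac{3}{16}} - 23625 = \sqrt{15 + \frac{3}{16}} - 23625 = \sqrt{\frac{243}{16}} - 23625 = \frac{9 \sqrt{3}}{4} - 23625 = -23625 + \frac{9 \sqrt{3}}{4}$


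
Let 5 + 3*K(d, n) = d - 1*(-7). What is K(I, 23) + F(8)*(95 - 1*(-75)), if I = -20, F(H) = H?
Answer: 1354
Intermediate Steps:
K(d, n) = ⅔ + d/3 (K(d, n) = -5/3 + (d - 1*(-7))/3 = -5/3 + (d + 7)/3 = -5/3 + (7 + d)/3 = -5/3 + (7/3 + d/3) = ⅔ + d/3)
K(I, 23) + F(8)*(95 - 1*(-75)) = (⅔ + (⅓)*(-20)) + 8*(95 - 1*(-75)) = (⅔ - 20/3) + 8*(95 + 75) = -6 + 8*170 = -6 + 1360 = 1354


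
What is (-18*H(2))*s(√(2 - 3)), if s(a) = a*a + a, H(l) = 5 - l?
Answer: 54 - 54*I ≈ 54.0 - 54.0*I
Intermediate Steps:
s(a) = a + a² (s(a) = a² + a = a + a²)
(-18*H(2))*s(√(2 - 3)) = (-18*(5 - 1*2))*(√(2 - 3)*(1 + √(2 - 3))) = (-18*(5 - 2))*(√(-1)*(1 + √(-1))) = (-18*3)*(I*(1 + I)) = -54*I*(1 + I)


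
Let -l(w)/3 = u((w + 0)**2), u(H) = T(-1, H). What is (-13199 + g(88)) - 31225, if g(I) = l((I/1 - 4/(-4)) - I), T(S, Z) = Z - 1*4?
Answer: -44415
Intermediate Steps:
T(S, Z) = -4 + Z (T(S, Z) = Z - 4 = -4 + Z)
u(H) = -4 + H
l(w) = 12 - 3*w**2 (l(w) = -3*(-4 + (w + 0)**2) = -3*(-4 + w**2) = 12 - 3*w**2)
g(I) = 9 (g(I) = 12 - 3*((I/1 - 4/(-4)) - I)**2 = 12 - 3*((I*1 - 4*(-1/4)) - I)**2 = 12 - 3*((I + 1) - I)**2 = 12 - 3*((1 + I) - I)**2 = 12 - 3*1**2 = 12 - 3*1 = 12 - 3 = 9)
(-13199 + g(88)) - 31225 = (-13199 + 9) - 31225 = -13190 - 31225 = -44415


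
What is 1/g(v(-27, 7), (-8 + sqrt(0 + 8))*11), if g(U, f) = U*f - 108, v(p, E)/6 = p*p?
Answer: -3565/1201118004 - 33*sqrt(2)/44485852 ≈ -4.0171e-6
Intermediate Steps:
v(p, E) = 6*p**2 (v(p, E) = 6*(p*p) = 6*p**2)
g(U, f) = -108 + U*f
1/g(v(-27, 7), (-8 + sqrt(0 + 8))*11) = 1/(-108 + (6*(-27)**2)*((-8 + sqrt(0 + 8))*11)) = 1/(-108 + (6*729)*((-8 + sqrt(8))*11)) = 1/(-108 + 4374*((-8 + 2*sqrt(2))*11)) = 1/(-108 + 4374*(-88 + 22*sqrt(2))) = 1/(-108 + (-384912 + 96228*sqrt(2))) = 1/(-385020 + 96228*sqrt(2))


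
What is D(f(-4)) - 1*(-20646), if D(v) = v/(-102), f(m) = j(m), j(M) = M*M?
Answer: 1052938/51 ≈ 20646.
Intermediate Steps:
j(M) = M²
f(m) = m²
D(v) = -v/102 (D(v) = v*(-1/102) = -v/102)
D(f(-4)) - 1*(-20646) = -1/102*(-4)² - 1*(-20646) = -1/102*16 + 20646 = -8/51 + 20646 = 1052938/51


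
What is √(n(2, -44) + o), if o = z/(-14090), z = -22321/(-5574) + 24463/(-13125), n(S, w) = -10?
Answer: I*√52473025987469864945/2290681750 ≈ 3.1623*I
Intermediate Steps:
z = 17400707/8128750 (z = -22321*(-1/5574) + 24463*(-1/13125) = 22321/5574 - 24463/13125 = 17400707/8128750 ≈ 2.1406)
o = -17400707/114534087500 (o = (17400707/8128750)/(-14090) = (17400707/8128750)*(-1/14090) = -17400707/114534087500 ≈ -0.00015193)
√(n(2, -44) + o) = √(-10 - 17400707/114534087500) = √(-1145358275707/114534087500) = I*√52473025987469864945/2290681750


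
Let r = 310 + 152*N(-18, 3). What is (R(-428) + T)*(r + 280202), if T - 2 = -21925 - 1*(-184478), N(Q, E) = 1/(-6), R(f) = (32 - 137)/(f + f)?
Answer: 9757232524175/214 ≈ 4.5595e+10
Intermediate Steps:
R(f) = -105/(2*f) (R(f) = -105*1/(2*f) = -105/(2*f))
N(Q, E) = -⅙
r = 854/3 (r = 310 + 152*(-⅙) = 310 - 76/3 = 854/3 ≈ 284.67)
T = 162555 (T = 2 + (-21925 - 1*(-184478)) = 2 + (-21925 + 184478) = 2 + 162553 = 162555)
(R(-428) + T)*(r + 280202) = (-105/2/(-428) + 162555)*(854/3 + 280202) = (-105/2*(-1/428) + 162555)*(841460/3) = (105/856 + 162555)*(841460/3) = (139147185/856)*(841460/3) = 9757232524175/214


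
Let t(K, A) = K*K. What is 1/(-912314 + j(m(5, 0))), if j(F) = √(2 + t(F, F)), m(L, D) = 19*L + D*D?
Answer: -912314/832316825569 - 3*√1003/832316825569 ≈ -1.0962e-6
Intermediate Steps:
t(K, A) = K²
m(L, D) = D² + 19*L (m(L, D) = 19*L + D² = D² + 19*L)
j(F) = √(2 + F²)
1/(-912314 + j(m(5, 0))) = 1/(-912314 + √(2 + (0² + 19*5)²)) = 1/(-912314 + √(2 + (0 + 95)²)) = 1/(-912314 + √(2 + 95²)) = 1/(-912314 + √(2 + 9025)) = 1/(-912314 + √9027) = 1/(-912314 + 3*√1003)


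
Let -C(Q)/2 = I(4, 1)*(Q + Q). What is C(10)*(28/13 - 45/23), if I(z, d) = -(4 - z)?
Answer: 0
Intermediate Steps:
I(z, d) = -4 + z
C(Q) = 0 (C(Q) = -2*(-4 + 4)*(Q + Q) = -0*2*Q = -2*0 = 0)
C(10)*(28/13 - 45/23) = 0*(28/13 - 45/23) = 0*(59/299) = 0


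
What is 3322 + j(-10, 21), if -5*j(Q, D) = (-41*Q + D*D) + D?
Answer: 15738/5 ≈ 3147.6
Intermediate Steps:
j(Q, D) = -D/5 - D**2/5 + 41*Q/5 (j(Q, D) = -((-41*Q + D*D) + D)/5 = -((-41*Q + D**2) + D)/5 = -((D**2 - 41*Q) + D)/5 = -(D + D**2 - 41*Q)/5 = -D/5 - D**2/5 + 41*Q/5)
3322 + j(-10, 21) = 3322 + (-1/5*21 - 1/5*21**2 + (41/5)*(-10)) = 3322 + (-21/5 - 1/5*441 - 82) = 3322 + (-21/5 - 441/5 - 82) = 3322 - 872/5 = 15738/5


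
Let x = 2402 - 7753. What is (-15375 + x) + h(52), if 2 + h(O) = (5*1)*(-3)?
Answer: -20743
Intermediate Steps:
h(O) = -17 (h(O) = -2 + (5*1)*(-3) = -2 + 5*(-3) = -2 - 15 = -17)
x = -5351
(-15375 + x) + h(52) = (-15375 - 5351) - 17 = -20726 - 17 = -20743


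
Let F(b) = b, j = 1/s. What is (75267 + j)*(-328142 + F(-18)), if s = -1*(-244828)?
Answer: -1511789563077080/61207 ≈ -2.4700e+10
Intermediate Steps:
s = 244828
j = 1/244828 ≈ 4.0845e-6
(75267 + j)*(-328142 + F(-18)) = (75267 + 1/244828)*(-328142 - 18) = (18427469077/244828)*(-328160) = -1511789563077080/61207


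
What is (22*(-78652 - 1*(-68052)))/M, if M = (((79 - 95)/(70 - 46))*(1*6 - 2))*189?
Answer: 29150/63 ≈ 462.70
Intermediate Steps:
M = -504 (M = ((-16/24)*(6 - 2))*189 = (-16*1/24*4)*189 = -⅔*4*189 = -8/3*189 = -504)
(22*(-78652 - 1*(-68052)))/M = (22*(-78652 - 1*(-68052)))/(-504) = (22*(-78652 + 68052))*(-1/504) = (22*(-10600))*(-1/504) = -233200*(-1/504) = 29150/63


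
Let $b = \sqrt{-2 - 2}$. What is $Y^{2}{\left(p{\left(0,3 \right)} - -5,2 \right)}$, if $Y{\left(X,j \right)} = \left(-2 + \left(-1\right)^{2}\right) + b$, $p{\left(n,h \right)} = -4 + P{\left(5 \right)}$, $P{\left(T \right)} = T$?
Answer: $\left(1 - 2 i\right)^{2} \approx -3.0 - 4.0 i$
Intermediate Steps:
$p{\left(n,h \right)} = 1$ ($p{\left(n,h \right)} = -4 + 5 = 1$)
$b = 2 i$ ($b = \sqrt{-4} = 2 i \approx 2.0 i$)
$Y{\left(X,j \right)} = -1 + 2 i$ ($Y{\left(X,j \right)} = \left(-2 + \left(-1\right)^{2}\right) + 2 i = \left(-2 + 1\right) + 2 i = -1 + 2 i$)
$Y^{2}{\left(p{\left(0,3 \right)} - -5,2 \right)} = \left(-1 + 2 i\right)^{2}$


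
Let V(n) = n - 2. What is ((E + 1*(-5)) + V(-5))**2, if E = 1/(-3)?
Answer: 1369/9 ≈ 152.11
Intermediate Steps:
E = -1/3 ≈ -0.33333
V(n) = -2 + n
((E + 1*(-5)) + V(-5))**2 = ((-1/3 + 1*(-5)) + (-2 - 5))**2 = ((-1/3 - 5) - 7)**2 = (-16/3 - 7)**2 = (-37/3)**2 = 1369/9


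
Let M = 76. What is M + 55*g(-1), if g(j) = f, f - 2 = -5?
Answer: -89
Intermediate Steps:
f = -3 (f = 2 - 5 = -3)
g(j) = -3
M + 55*g(-1) = 76 + 55*(-3) = 76 - 165 = -89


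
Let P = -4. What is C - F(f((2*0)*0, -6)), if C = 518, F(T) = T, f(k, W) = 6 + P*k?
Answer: 512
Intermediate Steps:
f(k, W) = 6 - 4*k
C - F(f((2*0)*0, -6)) = 518 - (6 - 4*2*0*0) = 518 - (6 - 0*0) = 518 - (6 - 4*0) = 518 - (6 + 0) = 518 - 1*6 = 518 - 6 = 512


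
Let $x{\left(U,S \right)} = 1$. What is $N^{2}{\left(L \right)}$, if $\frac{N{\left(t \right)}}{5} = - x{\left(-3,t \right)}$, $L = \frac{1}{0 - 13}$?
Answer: $25$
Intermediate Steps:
$L = - \frac{1}{13}$ ($L = \frac{1}{-13} = - \frac{1}{13} \approx -0.076923$)
$N{\left(t \right)} = -5$ ($N{\left(t \right)} = 5 \left(\left(-1\right) 1\right) = 5 \left(-1\right) = -5$)
$N^{2}{\left(L \right)} = \left(-5\right)^{2} = 25$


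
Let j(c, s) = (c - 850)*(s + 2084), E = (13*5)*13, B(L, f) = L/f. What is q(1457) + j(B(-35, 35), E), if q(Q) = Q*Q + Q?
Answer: -368273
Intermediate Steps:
q(Q) = Q + Q² (q(Q) = Q² + Q = Q + Q²)
E = 845 (E = 65*13 = 845)
j(c, s) = (-850 + c)*(2084 + s)
q(1457) + j(B(-35, 35), E) = 1457*(1 + 1457) + (-1771400 - 850*845 + 2084*(-35/35) - 35/35*845) = 1457*1458 + (-1771400 - 718250 + 2084*(-35*1/35) - 35*1/35*845) = 2124306 + (-1771400 - 718250 + 2084*(-1) - 1*845) = 2124306 + (-1771400 - 718250 - 2084 - 845) = 2124306 - 2492579 = -368273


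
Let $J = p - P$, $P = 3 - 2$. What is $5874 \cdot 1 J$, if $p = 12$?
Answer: $64614$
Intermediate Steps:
$P = 1$
$J = 11$ ($J = 12 - 1 = 11$)
$5874 \cdot 1 J = 5874 \cdot 1 \cdot 11 = 5874 \cdot 11 = 64614$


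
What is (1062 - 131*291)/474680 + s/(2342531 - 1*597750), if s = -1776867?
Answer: -908103066639/828212645080 ≈ -1.0965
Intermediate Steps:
(1062 - 131*291)/474680 + s/(2342531 - 1*597750) = (1062 - 131*291)/474680 - 1776867/(2342531 - 1*597750) = (1062 - 38121)*(1/474680) - 1776867/(2342531 - 597750) = -37059*1/474680 - 1776867/1744781 = -37059/474680 - 1776867*1/1744781 = -37059/474680 - 1776867/1744781 = -908103066639/828212645080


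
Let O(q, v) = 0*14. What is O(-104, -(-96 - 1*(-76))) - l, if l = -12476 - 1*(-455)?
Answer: 12021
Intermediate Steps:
O(q, v) = 0
l = -12021 (l = -12476 + 455 = -12021)
O(-104, -(-96 - 1*(-76))) - l = 0 - 1*(-12021) = 0 + 12021 = 12021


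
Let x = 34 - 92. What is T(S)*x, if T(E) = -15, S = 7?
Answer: 870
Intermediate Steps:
x = -58
T(S)*x = -15*(-58) = 870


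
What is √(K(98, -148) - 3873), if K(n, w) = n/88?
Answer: I*√1873993/22 ≈ 62.224*I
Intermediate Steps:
K(n, w) = n/88 (K(n, w) = n*(1/88) = n/88)
√(K(98, -148) - 3873) = √((1/88)*98 - 3873) = √(49/44 - 3873) = √(-170363/44) = I*√1873993/22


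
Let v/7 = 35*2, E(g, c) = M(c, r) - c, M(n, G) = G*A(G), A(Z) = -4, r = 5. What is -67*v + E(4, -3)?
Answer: -32847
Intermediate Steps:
M(n, G) = -4*G (M(n, G) = G*(-4) = -4*G)
E(g, c) = -20 - c (E(g, c) = -4*5 - c = -20 - c)
v = 490 (v = 7*(35*2) = 7*70 = 490)
-67*v + E(4, -3) = -67*490 + (-20 - 1*(-3)) = -32830 + (-20 + 3) = -32830 - 17 = -32847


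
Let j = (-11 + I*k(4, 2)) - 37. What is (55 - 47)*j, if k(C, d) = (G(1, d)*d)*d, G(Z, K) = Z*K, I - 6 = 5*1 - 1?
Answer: 256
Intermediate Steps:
I = 10 (I = 6 + (5*1 - 1) = 6 + (5 - 1) = 6 + 4 = 10)
G(Z, K) = K*Z
k(C, d) = d**3 (k(C, d) = ((d*1)*d)*d = (d*d)*d = d**2*d = d**3)
j = 32 (j = (-11 + 10*2**3) - 37 = (-11 + 10*8) - 37 = (-11 + 80) - 37 = 69 - 37 = 32)
(55 - 47)*j = (55 - 47)*32 = 8*32 = 256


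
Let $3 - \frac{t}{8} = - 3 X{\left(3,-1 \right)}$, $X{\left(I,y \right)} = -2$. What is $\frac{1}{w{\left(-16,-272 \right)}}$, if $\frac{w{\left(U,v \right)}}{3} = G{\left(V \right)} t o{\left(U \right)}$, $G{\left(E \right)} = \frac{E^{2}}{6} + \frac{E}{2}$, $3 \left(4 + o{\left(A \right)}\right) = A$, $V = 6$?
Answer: $\frac{1}{6048} \approx 0.00016534$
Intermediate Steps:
$o{\left(A \right)} = -4 + \frac{A}{3}$
$t = -24$ ($t = 24 - 8 \left(\left(-3\right) \left(-2\right)\right) = 24 - 48 = -24$)
$G{\left(E \right)} = \frac{E}{2} + \frac{E^{2}}{6}$ ($G{\left(E \right)} = E^{2} \cdot \frac{1}{6} + E \frac{1}{2} = \frac{E^{2}}{6} + \frac{E}{2} = \frac{E}{2} + \frac{E^{2}}{6}$)
$w{\left(U,v \right)} = 2592 - 216 U$ ($w{\left(U,v \right)} = 3 \cdot \frac{1}{6} \cdot 6 \left(3 + 6\right) \left(-24\right) \left(-4 + \frac{U}{3}\right) = 3 \cdot \frac{1}{6} \cdot 6 \cdot 9 \left(-24\right) \left(-4 + \frac{U}{3}\right) = 3 \cdot 9 \left(-24\right) \left(-4 + \frac{U}{3}\right) = 3 \left(- 216 \left(-4 + \frac{U}{3}\right)\right) = 3 \left(864 - 72 U\right) = 2592 - 216 U$)
$\frac{1}{w{\left(-16,-272 \right)}} = \frac{1}{2592 - -3456} = \frac{1}{2592 + 3456} = \frac{1}{6048}$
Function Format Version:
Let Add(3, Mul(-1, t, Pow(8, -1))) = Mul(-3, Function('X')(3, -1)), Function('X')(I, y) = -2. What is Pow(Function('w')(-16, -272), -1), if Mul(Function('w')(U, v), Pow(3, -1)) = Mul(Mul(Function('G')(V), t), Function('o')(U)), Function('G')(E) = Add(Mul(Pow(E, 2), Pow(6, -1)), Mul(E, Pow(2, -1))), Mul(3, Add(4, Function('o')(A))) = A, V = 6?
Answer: Rational(1, 6048) ≈ 0.00016534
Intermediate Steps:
Function('o')(A) = Add(-4, Mul(Rational(1, 3), A))
t = -24 (t = Add(24, Mul(-8, Mul(-3, -2))) = Add(24, Mul(-8, 6)) = Add(24, -48) = -24)
Function('G')(E) = Add(Mul(Rational(1, 2), E), Mul(Rational(1, 6), Pow(E, 2))) (Function('G')(E) = Add(Mul(Pow(E, 2), Rational(1, 6)), Mul(E, Rational(1, 2))) = Add(Mul(Rational(1, 6), Pow(E, 2)), Mul(Rational(1, 2), E)) = Add(Mul(Rational(1, 2), E), Mul(Rational(1, 6), Pow(E, 2))))
Function('w')(U, v) = Add(2592, Mul(-216, U)) (Function('w')(U, v) = Mul(3, Mul(Mul(Mul(Rational(1, 6), 6, Add(3, 6)), -24), Add(-4, Mul(Rational(1, 3), U)))) = Mul(3, Mul(Mul(Mul(Rational(1, 6), 6, 9), -24), Add(-4, Mul(Rational(1, 3), U)))) = Mul(3, Mul(Mul(9, -24), Add(-4, Mul(Rational(1, 3), U)))) = Mul(3, Mul(-216, Add(-4, Mul(Rational(1, 3), U)))) = Mul(3, Add(864, Mul(-72, U))) = Add(2592, Mul(-216, U)))
Pow(Function('w')(-16, -272), -1) = Pow(Add(2592, Mul(-216, -16)), -1) = Pow(Add(2592, 3456), -1) = Pow(6048, -1) = Rational(1, 6048)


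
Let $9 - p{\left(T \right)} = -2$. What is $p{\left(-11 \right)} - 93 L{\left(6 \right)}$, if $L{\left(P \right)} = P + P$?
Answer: $-1105$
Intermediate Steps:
$p{\left(T \right)} = 11$ ($p{\left(T \right)} = 9 - -2 = 9 + 2 = 11$)
$L{\left(P \right)} = 2 P$
$p{\left(-11 \right)} - 93 L{\left(6 \right)} = 11 - 93 \cdot 2 \cdot 6 = 11 - 1116 = -1105$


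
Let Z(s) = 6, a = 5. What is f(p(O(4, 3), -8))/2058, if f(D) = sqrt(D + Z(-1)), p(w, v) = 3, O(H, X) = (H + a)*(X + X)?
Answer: 1/686 ≈ 0.0014577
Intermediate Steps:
O(H, X) = 2*X*(5 + H) (O(H, X) = (H + 5)*(X + X) = (5 + H)*(2*X) = 2*X*(5 + H))
f(D) = sqrt(6 + D) (f(D) = sqrt(D + 6) = sqrt(6 + D))
f(p(O(4, 3), -8))/2058 = sqrt(6 + 3)/2058 = sqrt(9)*(1/2058) = 3*(1/2058) = 1/686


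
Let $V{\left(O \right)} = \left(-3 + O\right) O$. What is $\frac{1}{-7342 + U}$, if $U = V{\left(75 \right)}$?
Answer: $- \frac{1}{1942} \approx -0.00051493$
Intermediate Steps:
$V{\left(O \right)} = O \left(-3 + O\right)$
$U = 5400$ ($U = 75 \left(-3 + 75\right) = 75 \cdot 72 = 5400$)
$\frac{1}{-7342 + U} = \frac{1}{-7342 + 5400} = \frac{1}{-1942} = - \frac{1}{1942}$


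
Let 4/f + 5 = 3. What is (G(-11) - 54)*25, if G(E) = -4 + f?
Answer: -1500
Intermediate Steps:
f = -2 (f = 4/(-5 + 3) = 4/(-2) = 4*(-1/2) = -2)
G(E) = -6 (G(E) = -4 - 2 = -6)
(G(-11) - 54)*25 = (-6 - 54)*25 = -60*25 = -1500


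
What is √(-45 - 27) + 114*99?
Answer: 11286 + 6*I*√2 ≈ 11286.0 + 8.4853*I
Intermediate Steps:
√(-45 - 27) + 114*99 = √(-72) + 11286 = 6*I*√2 + 11286 = 11286 + 6*I*√2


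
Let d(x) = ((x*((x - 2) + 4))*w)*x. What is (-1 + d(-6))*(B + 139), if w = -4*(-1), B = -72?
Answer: -38659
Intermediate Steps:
w = 4
d(x) = 4*x²*(2 + x) (d(x) = ((x*((x - 2) + 4))*4)*x = ((x*((-2 + x) + 4))*4)*x = ((x*(2 + x))*4)*x = (4*x*(2 + x))*x = 4*x²*(2 + x))
(-1 + d(-6))*(B + 139) = (-1 + 4*(-6)²*(2 - 6))*(-72 + 139) = (-1 + 4*36*(-4))*67 = (-1 - 576)*67 = -577*67 = -38659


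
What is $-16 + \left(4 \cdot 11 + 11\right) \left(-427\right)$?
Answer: $-23501$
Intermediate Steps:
$-16 + \left(4 \cdot 11 + 11\right) \left(-427\right) = -16 + \left(44 + 11\right) \left(-427\right) = -16 + 55 \left(-427\right) = -16 - 23485 = -23501$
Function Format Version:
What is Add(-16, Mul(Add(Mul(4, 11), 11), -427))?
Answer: -23501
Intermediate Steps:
Add(-16, Mul(Add(Mul(4, 11), 11), -427)) = Add(-16, Mul(Add(44, 11), -427)) = Add(-16, Mul(55, -427)) = Add(-16, -23485) = -23501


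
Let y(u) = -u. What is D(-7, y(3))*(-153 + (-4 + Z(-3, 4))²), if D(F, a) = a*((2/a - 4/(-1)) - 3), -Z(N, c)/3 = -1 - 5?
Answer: -43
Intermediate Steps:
Z(N, c) = 18 (Z(N, c) = -3*(-1 - 5) = -3*(-6) = 18)
D(F, a) = a*(1 + 2/a) (D(F, a) = a*((2/a - 4*(-1)) - 3) = a*((2/a + 4) - 3) = a*((4 + 2/a) - 3) = a*(1 + 2/a))
D(-7, y(3))*(-153 + (-4 + Z(-3, 4))²) = (2 - 1*3)*(-153 + (-4 + 18)²) = (2 - 3)*(-153 + 14²) = -(-153 + 196) = -1*43 = -43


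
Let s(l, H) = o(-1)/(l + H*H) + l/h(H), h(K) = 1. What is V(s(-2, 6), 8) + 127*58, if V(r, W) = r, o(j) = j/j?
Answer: 250377/34 ≈ 7364.0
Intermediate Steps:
o(j) = 1
s(l, H) = l + 1/(l + H²) (s(l, H) = 1/(l + H*H) + l/1 = 1/(l + H²) + l*1 = 1/(l + H²) + l = l + 1/(l + H²))
V(s(-2, 6), 8) + 127*58 = (1 + (-2)² - 2*6²)/(-2 + 6²) + 127*58 = (1 + 4 - 2*36)/(-2 + 36) + 7366 = (1 + 4 - 72)/34 + 7366 = (1/34)*(-67) + 7366 = -67/34 + 7366 = 250377/34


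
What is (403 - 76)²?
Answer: 106929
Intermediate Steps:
(403 - 76)² = 327² = 106929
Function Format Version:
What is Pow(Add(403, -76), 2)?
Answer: 106929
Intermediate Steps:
Pow(Add(403, -76), 2) = Pow(327, 2) = 106929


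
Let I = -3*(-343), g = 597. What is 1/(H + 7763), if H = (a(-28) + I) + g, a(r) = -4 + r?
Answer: 1/9357 ≈ 0.00010687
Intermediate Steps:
I = 1029
H = 1594 (H = ((-4 - 28) + 1029) + 597 = (-32 + 1029) + 597 = 997 + 597 = 1594)
1/(H + 7763) = 1/(1594 + 7763) = 1/9357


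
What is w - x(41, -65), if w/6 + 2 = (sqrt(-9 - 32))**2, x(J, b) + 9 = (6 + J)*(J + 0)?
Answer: -2176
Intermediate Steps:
x(J, b) = -9 + J*(6 + J) (x(J, b) = -9 + (6 + J)*(J + 0) = -9 + (6 + J)*J = -9 + J*(6 + J))
w = -258 (w = -12 + 6*(sqrt(-9 - 32))**2 = -12 + 6*(sqrt(-41))**2 = -12 + 6*(I*sqrt(41))**2 = -12 + 6*(-41) = -12 - 246 = -258)
w - x(41, -65) = -258 - (-9 + 41**2 + 6*41) = -258 - (-9 + 1681 + 246) = -258 - 1*1918 = -258 - 1918 = -2176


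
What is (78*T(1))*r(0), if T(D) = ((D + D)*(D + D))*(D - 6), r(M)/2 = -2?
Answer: 6240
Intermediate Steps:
r(M) = -4 (r(M) = 2*(-2) = -4)
T(D) = 4*D²*(-6 + D) (T(D) = ((2*D)*(2*D))*(-6 + D) = (4*D²)*(-6 + D) = 4*D²*(-6 + D))
(78*T(1))*r(0) = (78*(4*1²*(-6 + 1)))*(-4) = (78*(4*1*(-5)))*(-4) = (78*(-20))*(-4) = -1560*(-4) = 6240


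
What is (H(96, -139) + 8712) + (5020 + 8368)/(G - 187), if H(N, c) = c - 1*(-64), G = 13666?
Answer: 116431511/13479 ≈ 8638.0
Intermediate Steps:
H(N, c) = 64 + c (H(N, c) = c + 64 = 64 + c)
(H(96, -139) + 8712) + (5020 + 8368)/(G - 187) = ((64 - 139) + 8712) + (5020 + 8368)/(13666 - 187) = (-75 + 8712) + 13388/13479 = 8637 + 13388*(1/13479) = 8637 + 13388/13479 = 116431511/13479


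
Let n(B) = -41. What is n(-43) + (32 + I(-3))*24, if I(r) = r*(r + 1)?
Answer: 871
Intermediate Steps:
I(r) = r*(1 + r)
n(-43) + (32 + I(-3))*24 = -41 + (32 - 3*(1 - 3))*24 = -41 + (32 - 3*(-2))*24 = -41 + (32 + 6)*24 = -41 + 38*24 = -41 + 912 = 871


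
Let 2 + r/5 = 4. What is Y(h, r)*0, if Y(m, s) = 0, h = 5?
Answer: 0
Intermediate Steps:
r = 10 (r = -10 + 5*4 = -10 + 20 = 10)
Y(h, r)*0 = 0*0 = 0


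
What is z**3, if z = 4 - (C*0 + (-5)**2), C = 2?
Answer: -9261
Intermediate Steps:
z = -21 (z = 4 - (2*0 + (-5)**2) = 4 - (0 + 25) = 4 - 1*25 = 4 - 25 = -21)
z**3 = (-21)**3 = -9261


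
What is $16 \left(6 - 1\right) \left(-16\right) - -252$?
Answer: $-1028$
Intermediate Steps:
$16 \left(6 - 1\right) \left(-16\right) - -252 = 16 \cdot 5 \left(-16\right) + 252 = 80 \left(-16\right) + 252 = -1280 + 252 = -1028$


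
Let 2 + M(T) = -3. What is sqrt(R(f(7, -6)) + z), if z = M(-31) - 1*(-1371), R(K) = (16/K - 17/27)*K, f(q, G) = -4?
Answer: sqrt(112146)/9 ≈ 37.209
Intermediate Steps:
M(T) = -5 (M(T) = -2 - 3 = -5)
R(K) = K*(-17/27 + 16/K) (R(K) = (16/K - 17*1/27)*K = (16/K - 17/27)*K = (-17/27 + 16/K)*K = K*(-17/27 + 16/K))
z = 1366 (z = -5 - 1*(-1371) = -5 + 1371 = 1366)
sqrt(R(f(7, -6)) + z) = sqrt((16 - 17/27*(-4)) + 1366) = sqrt((16 + 68/27) + 1366) = sqrt(500/27 + 1366) = sqrt(37382/27) = sqrt(112146)/9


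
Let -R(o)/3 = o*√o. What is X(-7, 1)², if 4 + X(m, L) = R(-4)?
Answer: -560 - 192*I ≈ -560.0 - 192.0*I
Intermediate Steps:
R(o) = -3*o^(3/2) (R(o) = -3*o*√o = -3*o^(3/2))
X(m, L) = -4 + 24*I (X(m, L) = -4 - (-24)*I = -4 + 24*I)
X(-7, 1)² = (-4 + 24*I)²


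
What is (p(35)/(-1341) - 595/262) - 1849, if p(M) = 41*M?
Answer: -650805223/351342 ≈ -1852.3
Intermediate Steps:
(p(35)/(-1341) - 595/262) - 1849 = ((41*35)/(-1341) - 595/262) - 1849 = (1435*(-1/1341) - 595*1/262) - 1849 = (-1435/1341 - 595/262) - 1849 = -1173865/351342 - 1849 = -650805223/351342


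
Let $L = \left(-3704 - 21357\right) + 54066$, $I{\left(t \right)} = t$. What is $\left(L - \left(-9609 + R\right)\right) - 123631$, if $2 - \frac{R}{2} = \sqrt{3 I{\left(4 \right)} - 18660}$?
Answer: $-85021 + 12 i \sqrt{518} \approx -85021.0 + 273.12 i$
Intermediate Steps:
$R = 4 - 12 i \sqrt{518}$ ($R = 4 - 2 \sqrt{3 \cdot 4 - 18660} = 4 - 2 \sqrt{12 - 18660} = 4 - 2 \sqrt{-18648} = 4 - 2 \cdot 6 i \sqrt{518} = 4 - 12 i \sqrt{518} \approx 4.0 - 273.12 i$)
$L = 29005$ ($L = -25061 + 54066 = 29005$)
$\left(L - \left(-9609 + R\right)\right) - 123631 = \left(29005 + \left(9609 - \left(4 - 12 i \sqrt{518}\right)\right)\right) - 123631 = \left(29005 + \left(9605 + 12 i \sqrt{518}\right)\right) - 123631 = \left(38610 + 12 i \sqrt{518}\right) - 123631 = -85021 + 12 i \sqrt{518}$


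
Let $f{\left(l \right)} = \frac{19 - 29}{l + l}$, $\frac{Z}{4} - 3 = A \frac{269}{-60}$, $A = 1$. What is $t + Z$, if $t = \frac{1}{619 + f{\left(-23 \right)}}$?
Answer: $- \frac{1267193}{213630} \approx -5.9317$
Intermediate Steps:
$Z = - \frac{89}{15}$ ($Z = 12 + 4 \cdot 1 \frac{269}{-60} = 12 + 4 \cdot 1 \cdot 269 \left(- \frac{1}{60}\right) = 12 + 4 \cdot 1 \left(- \frac{269}{60}\right) = 12 + 4 \left(- \frac{269}{60}\right) = 12 - \frac{269}{15} = - \frac{89}{15} \approx -5.9333$)
$f{\left(l \right)} = - \frac{5}{l}$ ($f{\left(l \right)} = - \frac{10}{2 l} = - 10 \frac{1}{2 l} = - \frac{5}{l}$)
$t = \frac{23}{14242}$ ($t = \frac{1}{619 - \frac{5}{-23}} = \frac{1}{619 - - \frac{5}{23}} = \frac{1}{619 + \frac{5}{23}} = \frac{1}{\frac{14242}{23}} = \frac{23}{14242} \approx 0.0016149$)
$t + Z = \frac{23}{14242} - \frac{89}{15} = - \frac{1267193}{213630}$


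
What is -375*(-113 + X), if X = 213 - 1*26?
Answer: -27750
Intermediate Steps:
X = 187 (X = 213 - 26 = 187)
-375*(-113 + X) = -375*(-113 + 187) = -375*74 = -27750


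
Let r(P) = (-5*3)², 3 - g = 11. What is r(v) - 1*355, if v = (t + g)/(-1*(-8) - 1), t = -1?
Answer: -130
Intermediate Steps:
g = -8 (g = 3 - 1*11 = 3 - 11 = -8)
v = -9/7 (v = (-1 - 8)/(-1*(-8) - 1) = -9/(8 - 1) = -9/7 ≈ -1.2857)
r(P) = 225 (r(P) = (-15)² = 225)
r(v) - 1*355 = 225 - 1*355 = 225 - 355 = -130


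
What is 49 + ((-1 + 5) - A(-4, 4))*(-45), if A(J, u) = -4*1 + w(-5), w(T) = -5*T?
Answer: 814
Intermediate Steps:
A(J, u) = 21 (A(J, u) = -4*1 - 5*(-5) = -4 + 25 = 21)
49 + ((-1 + 5) - A(-4, 4))*(-45) = 49 + ((-1 + 5) - 1*21)*(-45) = 49 + (4 - 21)*(-45) = 49 - 17*(-45) = 49 + 765 = 814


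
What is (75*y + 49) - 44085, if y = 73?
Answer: -38561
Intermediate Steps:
(75*y + 49) - 44085 = (75*73 + 49) - 44085 = (5475 + 49) - 44085 = 5524 - 44085 = -38561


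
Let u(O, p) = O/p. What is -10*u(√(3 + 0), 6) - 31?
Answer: -31 - 5*√3/3 ≈ -33.887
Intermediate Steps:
-10*u(√(3 + 0), 6) - 31 = -10*√(3 + 0)/6 - 31 = -10*√3/6 - 31 = -5*√3/3 - 31 = -31 - 5*√3/3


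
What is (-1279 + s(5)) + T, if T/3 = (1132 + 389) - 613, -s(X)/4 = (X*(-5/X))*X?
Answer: 1545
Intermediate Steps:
s(X) = 20*X (s(X) = -4*X*(-5/X)*X = -(-20)*X = 20*X)
T = 2724 (T = 3*((1132 + 389) - 613) = 3*(1521 - 613) = 3*908 = 2724)
(-1279 + s(5)) + T = (-1279 + 20*5) + 2724 = (-1279 + 100) + 2724 = -1179 + 2724 = 1545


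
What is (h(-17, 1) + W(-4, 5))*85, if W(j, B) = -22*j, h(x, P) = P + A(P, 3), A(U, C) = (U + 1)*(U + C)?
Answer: 8245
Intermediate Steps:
A(U, C) = (1 + U)*(C + U)
h(x, P) = 3 + P² + 5*P (h(x, P) = P + (3 + P + P² + 3*P) = P + (3 + P² + 4*P) = 3 + P² + 5*P)
(h(-17, 1) + W(-4, 5))*85 = ((3 + 1² + 5*1) - 22*(-4))*85 = ((3 + 1 + 5) + 88)*85 = (9 + 88)*85 = 97*85 = 8245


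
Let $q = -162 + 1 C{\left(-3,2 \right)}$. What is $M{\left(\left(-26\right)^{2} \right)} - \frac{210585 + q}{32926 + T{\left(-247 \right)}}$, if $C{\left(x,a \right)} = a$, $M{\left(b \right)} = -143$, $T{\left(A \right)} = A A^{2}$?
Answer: $- \frac{2149980046}{15036297} \approx -142.99$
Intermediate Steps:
$T{\left(A \right)} = A^{3}$
$q = -160$ ($q = -162 + 1 \cdot 2 = -162 + 2 = -160$)
$M{\left(\left(-26\right)^{2} \right)} - \frac{210585 + q}{32926 + T{\left(-247 \right)}} = -143 - \frac{210585 - 160}{32926 + \left(-247\right)^{3}} = -143 - \frac{210425}{32926 - 15069223} = -143 - \frac{210425}{-15036297} = -143 - 210425 \left(- \frac{1}{15036297}\right) = -143 - - \frac{210425}{15036297} = -143 + \frac{210425}{15036297} = - \frac{2149980046}{15036297}$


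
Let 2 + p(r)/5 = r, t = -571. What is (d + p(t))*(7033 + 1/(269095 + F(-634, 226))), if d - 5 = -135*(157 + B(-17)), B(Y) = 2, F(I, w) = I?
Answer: -45927697155550/268461 ≈ -1.7108e+8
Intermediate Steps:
p(r) = -10 + 5*r
d = -21460 (d = 5 - 135*(157 + 2) = 5 - 135*159 = 5 - 21465 = -21460)
(d + p(t))*(7033 + 1/(269095 + F(-634, 226))) = (-21460 + (-10 + 5*(-571)))*(7033 + 1/(269095 - 634)) = (-21460 + (-10 - 2855))*(7033 + 1/268461) = (-21460 - 2865)*(7033 + 1/268461) = -24325*1888086214/268461 = -45927697155550/268461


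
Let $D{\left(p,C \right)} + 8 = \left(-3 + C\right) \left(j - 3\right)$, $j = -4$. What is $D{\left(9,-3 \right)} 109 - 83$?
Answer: $3623$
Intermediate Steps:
$D{\left(p,C \right)} = 13 - 7 C$ ($D{\left(p,C \right)} = -8 + \left(-3 + C\right) \left(-4 - 3\right) = -8 + \left(-3 + C\right) \left(-7\right) = -8 - \left(-21 + 7 C\right) = 13 - 7 C$)
$D{\left(9,-3 \right)} 109 - 83 = \left(13 - -21\right) 109 - 83 = \left(13 + 21\right) 109 - 83 = 34 \cdot 109 - 83 = 3706 - 83 = 3623$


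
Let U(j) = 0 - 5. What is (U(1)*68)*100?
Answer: -34000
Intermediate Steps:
U(j) = -5
(U(1)*68)*100 = -5*68*100 = -340*100 = -34000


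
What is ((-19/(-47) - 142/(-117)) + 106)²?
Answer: 350216587681/30239001 ≈ 11582.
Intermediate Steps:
((-19/(-47) - 142/(-117)) + 106)² = ((-19*(-1/47) - 142*(-1/117)) + 106)² = ((19/47 + 142/117) + 106)² = (8897/5499 + 106)² = (591791/5499)² = 350216587681/30239001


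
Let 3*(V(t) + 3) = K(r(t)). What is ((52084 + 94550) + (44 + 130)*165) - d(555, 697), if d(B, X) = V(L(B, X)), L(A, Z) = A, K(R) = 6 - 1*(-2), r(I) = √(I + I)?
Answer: 526033/3 ≈ 1.7534e+5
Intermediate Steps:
r(I) = √2*√I (r(I) = √(2*I) = √2*√I)
K(R) = 8 (K(R) = 6 + 2 = 8)
V(t) = -⅓ (V(t) = -3 + (⅓)*8 = -3 + 8/3 = -⅓)
d(B, X) = -⅓
((52084 + 94550) + (44 + 130)*165) - d(555, 697) = ((52084 + 94550) + (44 + 130)*165) - 1*(-⅓) = (146634 + 174*165) + ⅓ = (146634 + 28710) + ⅓ = 175344 + ⅓ = 526033/3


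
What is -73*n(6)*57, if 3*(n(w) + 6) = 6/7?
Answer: 166440/7 ≈ 23777.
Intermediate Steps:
n(w) = -40/7 (n(w) = -6 + (6/7)/3 = -6 + (6*(⅐))/3 = -6 + (⅓)*(6/7) = -6 + 2/7 = -40/7)
-73*n(6)*57 = -73*(-40/7)*57 = (2920/7)*57 = 166440/7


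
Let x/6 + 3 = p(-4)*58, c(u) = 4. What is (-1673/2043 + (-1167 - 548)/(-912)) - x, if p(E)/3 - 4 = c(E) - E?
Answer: -7768951397/621072 ≈ -12509.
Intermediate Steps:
p(E) = 24 - 3*E (p(E) = 12 + 3*(4 - E) = 12 + (12 - 3*E) = 24 - 3*E)
x = 12510 (x = -18 + 6*((24 - 3*(-4))*58) = -18 + 6*((24 + 12)*58) = -18 + 6*(36*58) = -18 + 6*2088 = -18 + 12528 = 12510)
(-1673/2043 + (-1167 - 548)/(-912)) - x = (-1673/2043 + (-1167 - 548)/(-912)) - 1*12510 = (-1673*1/2043 - 1715*(-1/912)) - 12510 = (-1673/2043 + 1715/912) - 12510 = 659323/621072 - 12510 = -7768951397/621072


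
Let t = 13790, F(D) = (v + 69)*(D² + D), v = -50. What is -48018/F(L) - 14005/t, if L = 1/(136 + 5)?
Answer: -1316460416731/3720542 ≈ -3.5384e+5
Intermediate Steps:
L = 1/141 ≈ 0.0070922
F(D) = 19*D + 19*D² (F(D) = (-50 + 69)*(D² + D) = 19*(D + D²) = 19*D + 19*D²)
-48018/F(L) - 14005/t = -48018*141/(19*(1 + 1/141)) - 14005/13790 = -48018/(19*(1/141)*(142/141)) - 14005*1/13790 = -48018/2698/19881 - 2801/2758 = -48018*19881/2698 - 2801/2758 = -477322929/1349 - 2801/2758 = -1316460416731/3720542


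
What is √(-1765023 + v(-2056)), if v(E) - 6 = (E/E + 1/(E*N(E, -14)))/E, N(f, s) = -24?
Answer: I*√1074379234084998/24672 ≈ 1328.5*I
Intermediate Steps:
v(E) = 6 + (1 - 1/(24*E))/E (v(E) = 6 + (E/E + 1/(E*(-24)))/E = 6 + (1 - 1/24/E)/E = 6 + (1 - 1/(24*E))/E)
√(-1765023 + v(-2056)) = √(-1765023 + (6 + 1/(-2056) - 1/24/(-2056)²)) = √(-1765023 + (6 - 1/2056 - 1/24*1/4227136)) = √(-1765023 + (6 - 1/2056 - 1/101451264)) = √(-1765023 + 608658239/101451264) = √(-179063205680833/101451264) = I*√1074379234084998/24672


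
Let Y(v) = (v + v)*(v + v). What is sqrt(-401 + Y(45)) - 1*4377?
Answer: -4377 + sqrt(7699) ≈ -4289.3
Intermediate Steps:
Y(v) = 4*v**2 (Y(v) = (2*v)*(2*v) = 4*v**2)
sqrt(-401 + Y(45)) - 1*4377 = sqrt(-401 + 4*45**2) - 1*4377 = sqrt(-401 + 4*2025) - 4377 = sqrt(-401 + 8100) - 4377 = sqrt(7699) - 4377 = -4377 + sqrt(7699)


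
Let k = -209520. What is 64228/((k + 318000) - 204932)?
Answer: -16057/24113 ≈ -0.66591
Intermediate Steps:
64228/((k + 318000) - 204932) = 64228/((-209520 + 318000) - 204932) = 64228/(108480 - 204932) = 64228/(-96452) = 64228*(-1/96452) = -16057/24113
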